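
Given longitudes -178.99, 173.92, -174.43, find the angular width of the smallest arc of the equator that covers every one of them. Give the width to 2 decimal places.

11.65°

Sort the longitudes: -178.99°, -174.43°, +173.92°.
Eastward gaps between consecutive values (wrapping around): 4.56°, 348.35°, 7.09°.
Largest gap = 348.35° ⇒ minimal covering band is its complement: 360° − 348.35° = 11.65°.
Band runs from +173.92° eastward to -174.43°, crossing the antimeridian.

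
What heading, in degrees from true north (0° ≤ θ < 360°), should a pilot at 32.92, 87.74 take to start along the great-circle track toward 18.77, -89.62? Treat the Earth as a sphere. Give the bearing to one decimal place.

356.8°

Δλ = -89.62 − 87.74 = -177.36°.
θ = atan2( sin Δλ · cos φ₂ , cos φ₁ · sin φ₂ − sin φ₁ · cos φ₂ · cos Δλ )
  = atan2(-0.04361, 0.78412) = -3.183° → normalised to [0°, 360°): 356.817°.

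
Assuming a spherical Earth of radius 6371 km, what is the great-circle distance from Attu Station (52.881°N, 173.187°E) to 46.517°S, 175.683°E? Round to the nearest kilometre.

Δλ = 175.683 − 173.187 = 2.496°.
Δφ = -46.517 − 52.881 = -99.398°.
a = sin²(Δφ/2) + cos φ₁ · cos φ₂ · sin²(Δλ/2) = 0.581843.
c = 2·atan2(√a, √(1−a)) = 1.73522 rad → d = 6371·c ≈ 11055.10 km.

11055 km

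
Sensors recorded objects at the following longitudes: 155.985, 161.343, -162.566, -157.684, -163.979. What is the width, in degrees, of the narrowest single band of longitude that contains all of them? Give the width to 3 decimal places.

Sort the longitudes: -163.979°, -162.566°, -157.684°, +155.985°, +161.343°.
Eastward gaps between consecutive values (wrapping around): 1.413°, 4.882°, 313.669°, 5.358°, 34.678°.
Largest gap = 313.669° ⇒ minimal covering band is its complement: 360° − 313.669° = 46.331°.
Band runs from +155.985° eastward to -157.684°, crossing the antimeridian.

46.331°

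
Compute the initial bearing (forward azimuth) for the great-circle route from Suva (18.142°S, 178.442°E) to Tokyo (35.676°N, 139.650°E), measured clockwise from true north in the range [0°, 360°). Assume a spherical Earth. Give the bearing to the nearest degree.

Δλ = 139.650 − 178.442 = -38.792°.
θ = atan2( sin Δλ · cos φ₂ , cos φ₁ · sin φ₂ − sin φ₁ · cos φ₂ · cos Δλ )
  = atan2(-0.50892, 0.75135) = -34.111° → normalised to [0°, 360°): 325.889°.

326°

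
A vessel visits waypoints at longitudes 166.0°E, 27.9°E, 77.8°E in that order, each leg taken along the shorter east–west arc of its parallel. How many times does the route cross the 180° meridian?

Leg 1: +166.0° → +27.9°, shortest Δλ = -138.1° (west) — does not cross 180°.
Leg 2: +27.9° → +77.8°, shortest Δλ = 49.9° (east) — does not cross 180°.
Total crossings: 0.

0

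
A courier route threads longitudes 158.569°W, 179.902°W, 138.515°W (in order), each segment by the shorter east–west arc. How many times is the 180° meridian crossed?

Leg 1: -158.569° → -179.902°, shortest Δλ = -21.333° (west) — does not cross 180°.
Leg 2: -179.902° → -138.515°, shortest Δλ = 41.387° (east) — does not cross 180°.
Total crossings: 0.

0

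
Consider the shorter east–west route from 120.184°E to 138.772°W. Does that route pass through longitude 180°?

Naïve |-138.772 − 120.184| = 258.956° > 180°, so the shorter arc goes the other way round — across 180°.
Signed shortest Δλ = ((-138.772 − 120.184 + 180) mod 360) − 180 = 101.044°.
Going east by 101.044° from +120.184° passes through 180° before reaching -138.772°.

Yes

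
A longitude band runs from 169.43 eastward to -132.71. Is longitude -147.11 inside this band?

Band width going east from +169.43° to -132.71°: ((-132.71 − 169.43) mod 360) = 57.86°.
Offset of -147.11° east of the west edge: ((-147.11 − 169.43) mod 360) = 43.46°.
43.46° ≤ 57.86° ⇒ inside.

Yes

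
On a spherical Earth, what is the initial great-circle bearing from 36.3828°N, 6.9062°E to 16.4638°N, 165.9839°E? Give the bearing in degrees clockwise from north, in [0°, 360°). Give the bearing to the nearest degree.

24°

Δλ = 165.9839 − 6.9062 = 159.0777°.
θ = atan2( sin Δλ · cos φ₂ , cos φ₁ · sin φ₂ − sin φ₁ · cos φ₂ · cos Δλ )
  = atan2(0.34246, 0.75951) = 24.270° → normalised to [0°, 360°): 24.270°.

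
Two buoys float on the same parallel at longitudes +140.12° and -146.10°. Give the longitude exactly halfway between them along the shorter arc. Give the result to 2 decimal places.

Signed shortest Δλ from +140.12° to -146.10° is +73.78°.
Midpoint longitude = +140.12° + (+73.78°)/2 = +140.12° + 36.89° = +177.01°.
(The naïve average (+140.12 + -146.10)/2 = -2.99° is on the wrong side of the globe.)

+177.01°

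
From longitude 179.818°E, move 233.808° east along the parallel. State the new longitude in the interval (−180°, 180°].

Start at +179.818°; shift +233.808° → +413.626°.
+413.626° lies outside (−180°, 180°]; subtract 360° → +53.626°.

53.626°E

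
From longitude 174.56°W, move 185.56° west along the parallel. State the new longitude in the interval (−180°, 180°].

Start at -174.56°; shift −185.56° → -360.12°.
-360.12° lies outside (−180°, 180°]; add 360° → -0.12°.

0.12°W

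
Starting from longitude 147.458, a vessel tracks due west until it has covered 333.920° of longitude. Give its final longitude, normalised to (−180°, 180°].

+173.538°

Start at +147.458°; shift −333.920° → -186.462°.
-186.462° lies outside (−180°, 180°]; add 360° → +173.538°.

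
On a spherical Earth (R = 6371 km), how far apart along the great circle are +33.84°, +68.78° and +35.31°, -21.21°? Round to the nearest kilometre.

7919 km

Δλ = -21.21 − 68.78 = -89.99°.
Δφ = 35.31 − 33.84 = 1.47°.
a = sin²(Δφ/2) + cos φ₁ · cos φ₂ · sin²(Δλ/2) = 0.339004.
c = 2·atan2(√a, √(1−a)) = 1.24296 rad → d = 6371·c ≈ 7918.92 km.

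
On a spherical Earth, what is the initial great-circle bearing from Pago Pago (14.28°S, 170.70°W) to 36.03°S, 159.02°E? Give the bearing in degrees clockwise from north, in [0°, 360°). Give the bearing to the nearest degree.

Δλ = 159.02 − -170.70 = 329.72°; wrapped into (−180°, 180°]: -30.28°.
θ = atan2( sin Δλ · cos φ₂ , cos φ₁ · sin φ₂ − sin φ₁ · cos φ₂ · cos Δλ )
  = atan2(-0.40777, -0.39777) = -134.289° → normalised to [0°, 360°): 225.711°.

226°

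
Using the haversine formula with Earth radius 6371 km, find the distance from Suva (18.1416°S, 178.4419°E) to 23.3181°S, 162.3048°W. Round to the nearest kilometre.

2081 km

Δλ = -162.3048 − 178.4419 = -340.7467°; wrapped into (−180°, 180°]: 19.2533°.
Δφ = -23.3181 − -18.1416 = -5.1765°.
a = sin²(Δφ/2) + cos φ₁ · cos φ₂ · sin²(Δλ/2) = 0.026444.
c = 2·atan2(√a, √(1−a)) = 0.32668 rad → d = 6371·c ≈ 2081.28 km.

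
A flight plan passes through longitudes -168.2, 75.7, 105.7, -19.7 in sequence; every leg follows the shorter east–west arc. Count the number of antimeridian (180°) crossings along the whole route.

Leg 1: -168.2° → +75.7°, shortest Δλ = -116.1° (west) — crosses 180°.
Leg 2: +75.7° → +105.7°, shortest Δλ = 30.0° (east) — does not cross 180°.
Leg 3: +105.7° → -19.7°, shortest Δλ = -125.4° (west) — does not cross 180°.
Total crossings: 1.

1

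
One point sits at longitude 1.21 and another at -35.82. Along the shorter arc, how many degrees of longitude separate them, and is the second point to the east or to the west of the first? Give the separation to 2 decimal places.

37.03° west

Raw difference: -35.82 − 1.21 = -37.03°.
Normalise into (−180°, 180°]: -37.03° stays -37.03°.
Negative ⇒ the second point lies to the west; separation 37.03°.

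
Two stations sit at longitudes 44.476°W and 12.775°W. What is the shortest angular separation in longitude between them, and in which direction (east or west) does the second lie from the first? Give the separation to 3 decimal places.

Raw difference: -12.775 − -44.476 = 31.701°.
Normalise into (−180°, 180°]: 31.701° stays 31.701°.
Positive ⇒ the second point lies to the east; separation 31.701°.

31.701° east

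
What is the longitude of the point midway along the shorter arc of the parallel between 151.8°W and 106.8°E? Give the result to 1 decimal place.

Signed shortest Δλ from -151.8° to +106.8° is -101.4°.
Midpoint longitude = -151.8° + (-101.4°)/2 = -151.8° − 50.7° = -202.5°.
Normalise into (−180°, 180°]: +157.5°.
(The naïve average (-151.8 + +106.8)/2 = -22.5° is on the wrong side of the globe.)

157.5°E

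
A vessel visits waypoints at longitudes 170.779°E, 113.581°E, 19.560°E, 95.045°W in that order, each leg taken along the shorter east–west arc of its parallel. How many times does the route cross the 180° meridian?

Leg 1: +170.779° → +113.581°, shortest Δλ = -57.198° (west) — does not cross 180°.
Leg 2: +113.581° → +19.560°, shortest Δλ = -94.021° (west) — does not cross 180°.
Leg 3: +19.560° → -95.045°, shortest Δλ = -114.605° (west) — does not cross 180°.
Total crossings: 0.

0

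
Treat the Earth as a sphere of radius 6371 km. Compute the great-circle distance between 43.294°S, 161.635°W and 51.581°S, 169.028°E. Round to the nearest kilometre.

Δλ = 169.028 − -161.635 = 330.663°; wrapped into (−180°, 180°]: -29.337°.
Δφ = -51.581 − -43.294 = -8.287°.
a = sin²(Δφ/2) + cos φ₁ · cos φ₂ · sin²(Δλ/2) = 0.034223.
c = 2·atan2(√a, √(1−a)) = 0.37213 rad → d = 6371·c ≈ 2370.86 km.

2371 km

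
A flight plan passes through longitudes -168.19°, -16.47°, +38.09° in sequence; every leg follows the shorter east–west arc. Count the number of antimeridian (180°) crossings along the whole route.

0

Leg 1: -168.19° → -16.47°, shortest Δλ = 151.72° (east) — does not cross 180°.
Leg 2: -16.47° → +38.09°, shortest Δλ = 54.56° (east) — does not cross 180°.
Total crossings: 0.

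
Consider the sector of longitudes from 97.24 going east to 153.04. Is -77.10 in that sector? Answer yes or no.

Band width going east from +97.24° to +153.04°: ((153.04 − 97.24) mod 360) = 55.80°.
Offset of -77.10° east of the west edge: ((-77.10 − 97.24) mod 360) = 185.66°.
185.66° > 55.80° ⇒ outside.

No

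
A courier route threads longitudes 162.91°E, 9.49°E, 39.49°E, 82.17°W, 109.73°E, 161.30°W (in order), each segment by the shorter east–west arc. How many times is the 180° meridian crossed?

2

Leg 1: +162.91° → +9.49°, shortest Δλ = -153.42° (west) — does not cross 180°.
Leg 2: +9.49° → +39.49°, shortest Δλ = 30.0° (east) — does not cross 180°.
Leg 3: +39.49° → -82.17°, shortest Δλ = -121.66° (west) — does not cross 180°.
Leg 4: -82.17° → +109.73°, shortest Δλ = -168.1° (west) — crosses 180°.
Leg 5: +109.73° → -161.30°, shortest Δλ = 88.97° (east) — crosses 180°.
Total crossings: 2.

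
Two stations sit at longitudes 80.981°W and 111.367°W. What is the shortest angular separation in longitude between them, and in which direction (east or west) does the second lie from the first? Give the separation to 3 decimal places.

30.386° west

Raw difference: -111.367 − -80.981 = -30.386°.
Normalise into (−180°, 180°]: -30.386° stays -30.386°.
Negative ⇒ the second point lies to the west; separation 30.386°.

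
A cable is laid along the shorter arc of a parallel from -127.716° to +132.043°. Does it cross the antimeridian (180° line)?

Yes

Naïve |132.043 − -127.716| = 259.759° > 180°, so the shorter arc goes the other way round — across 180°.
Signed shortest Δλ = ((132.043 − -127.716 + 180) mod 360) − 180 = -100.241°.
Going west by 100.241° from -127.716° passes through 180° before reaching +132.043°.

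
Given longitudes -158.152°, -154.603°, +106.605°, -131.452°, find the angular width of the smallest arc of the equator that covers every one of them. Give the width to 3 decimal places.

121.943°

Sort the longitudes: -158.152°, -154.603°, -131.452°, +106.605°.
Eastward gaps between consecutive values (wrapping around): 3.549°, 23.151°, 238.057°, 95.243°.
Largest gap = 238.057° ⇒ minimal covering band is its complement: 360° − 238.057° = 121.943°.
Band runs from +106.605° eastward to -131.452°, crossing the antimeridian.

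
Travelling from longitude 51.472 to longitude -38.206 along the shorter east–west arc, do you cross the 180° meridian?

No

Signed shortest Δλ = ((-38.206 − 51.472 + 180) mod 360) − 180 = -89.678°.
Going west by 89.678° from +51.472° reaches -38.206° without touching 180°.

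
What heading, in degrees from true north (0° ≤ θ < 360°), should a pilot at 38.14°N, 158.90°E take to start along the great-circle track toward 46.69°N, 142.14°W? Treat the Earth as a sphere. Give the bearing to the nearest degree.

59°

Δλ = -142.14 − 158.90 = -301.04°; wrapped into (−180°, 180°]: 58.96°.
θ = atan2( sin Δλ · cos φ₂ , cos φ₁ · sin φ₂ − sin φ₁ · cos φ₂ · cos Δλ )
  = atan2(0.58772, 0.35386) = 58.948° → normalised to [0°, 360°): 58.948°.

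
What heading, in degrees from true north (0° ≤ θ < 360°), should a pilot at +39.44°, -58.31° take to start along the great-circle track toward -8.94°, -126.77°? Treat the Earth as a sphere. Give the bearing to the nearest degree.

Δλ = -126.77 − -58.31 = -68.46°.
θ = atan2( sin Δλ · cos φ₂ , cos φ₁ · sin φ₂ − sin φ₁ · cos φ₂ · cos Δλ )
  = atan2(-0.91886, -0.35042) = -110.875° → normalised to [0°, 360°): 249.125°.

249°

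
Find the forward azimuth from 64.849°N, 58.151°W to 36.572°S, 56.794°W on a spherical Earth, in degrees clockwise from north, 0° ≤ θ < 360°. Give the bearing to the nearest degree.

179°

Δλ = -56.794 − -58.151 = 1.357°.
θ = atan2( sin Δλ · cos φ₂ , cos φ₁ · sin φ₂ − sin φ₁ · cos φ₂ · cos Δλ )
  = atan2(0.01902, -0.97999) = 178.888° → normalised to [0°, 360°): 178.888°.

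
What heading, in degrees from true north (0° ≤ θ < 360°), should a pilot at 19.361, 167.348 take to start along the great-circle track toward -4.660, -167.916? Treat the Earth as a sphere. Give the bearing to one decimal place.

Δλ = -167.916 − 167.348 = -335.264°; wrapped into (−180°, 180°]: 24.736°.
θ = atan2( sin Δλ · cos φ₂ , cos φ₁ · sin φ₂ − sin φ₁ · cos φ₂ · cos Δλ )
  = atan2(0.41705, -0.37675) = 132.094° → normalised to [0°, 360°): 132.094°.

132.1°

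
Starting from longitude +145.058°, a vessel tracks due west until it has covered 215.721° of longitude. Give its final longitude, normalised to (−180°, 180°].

Start at +145.058°; shift −215.721° → -70.663°.
-70.663° already lies in (−180°, 180°].

-70.663°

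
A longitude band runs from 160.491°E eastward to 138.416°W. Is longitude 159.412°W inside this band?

Yes

Band width going east from +160.491° to -138.416°: ((-138.416 − 160.491) mod 360) = 61.093°.
Offset of -159.412° east of the west edge: ((-159.412 − 160.491) mod 360) = 40.097°.
40.097° ≤ 61.093° ⇒ inside.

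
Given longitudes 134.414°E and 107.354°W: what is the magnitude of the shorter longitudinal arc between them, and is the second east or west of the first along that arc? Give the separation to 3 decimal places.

118.232° east

Raw difference: -107.354 − 134.414 = -241.768°.
Normalise into (−180°, 180°]: -241.768° + 360° = 118.232°.
Positive ⇒ the second point lies to the east; separation 118.232°.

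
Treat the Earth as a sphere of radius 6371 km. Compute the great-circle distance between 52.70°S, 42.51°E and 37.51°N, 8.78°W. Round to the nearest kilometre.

Δλ = -8.78 − 42.51 = -51.29°.
Δφ = 37.51 − -52.70 = 90.21°.
a = sin²(Δφ/2) + cos φ₁ · cos φ₂ · sin²(Δλ/2) = 0.591873.
c = 2·atan2(√a, √(1−a)) = 1.75559 rad → d = 6371·c ≈ 11184.87 km.

11185 km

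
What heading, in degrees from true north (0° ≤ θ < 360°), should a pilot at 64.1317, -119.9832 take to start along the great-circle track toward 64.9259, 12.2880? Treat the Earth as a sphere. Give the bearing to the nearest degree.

Δλ = 12.2880 − -119.9832 = 132.2712°.
θ = atan2( sin Δλ · cos φ₂ , cos φ₁ · sin φ₂ − sin φ₁ · cos φ₂ · cos Δλ )
  = atan2(0.31359, 0.65168) = 25.697° → normalised to [0°, 360°): 25.697°.

26°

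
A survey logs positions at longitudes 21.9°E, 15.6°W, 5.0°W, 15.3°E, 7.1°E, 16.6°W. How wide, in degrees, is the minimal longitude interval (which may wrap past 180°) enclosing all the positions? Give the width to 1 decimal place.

Sort the longitudes: -16.6°, -15.6°, -5.0°, +7.1°, +15.3°, +21.9°.
Eastward gaps between consecutive values (wrapping around): 1.0°, 10.6°, 12.1°, 8.2°, 6.6°, 321.5°.
Largest gap = 321.5° ⇒ minimal covering band is its complement: 360° − 321.5° = 38.5°.
Band runs from -16.6° eastward to +21.9°.

38.5°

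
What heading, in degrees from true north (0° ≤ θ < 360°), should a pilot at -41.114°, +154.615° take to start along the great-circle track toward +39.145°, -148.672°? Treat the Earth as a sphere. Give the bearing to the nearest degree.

41°

Δλ = -148.672 − 154.615 = -303.287°; wrapped into (−180°, 180°]: 56.713°.
θ = atan2( sin Δλ · cos φ₂ , cos φ₁ · sin φ₂ − sin φ₁ · cos φ₂ · cos Δλ )
  = atan2(0.64831, 0.75550) = 40.633° → normalised to [0°, 360°): 40.633°.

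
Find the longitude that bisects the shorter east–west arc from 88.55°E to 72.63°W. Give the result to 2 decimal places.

7.96°E

Signed shortest Δλ from +88.55° to -72.63° is -161.18°.
Midpoint longitude = +88.55° + (-161.18°)/2 = +88.55° − 80.59° = +7.96°.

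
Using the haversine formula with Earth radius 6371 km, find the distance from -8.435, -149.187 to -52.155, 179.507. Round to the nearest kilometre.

5629 km

Δλ = 179.507 − -149.187 = 328.694°; wrapped into (−180°, 180°]: -31.306°.
Δφ = -52.155 − -8.435 = -43.720°.
a = sin²(Δφ/2) + cos φ₁ · cos φ₂ · sin²(Δλ/2) = 0.182817.
c = 2·atan2(√a, √(1−a)) = 0.88361 rad → d = 6371·c ≈ 5629.47 km.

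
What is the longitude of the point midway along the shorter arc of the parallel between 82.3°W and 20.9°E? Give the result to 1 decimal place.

Signed shortest Δλ from -82.3° to +20.9° is +103.2°.
Midpoint longitude = -82.3° + (+103.2°)/2 = -82.3° + 51.6° = -30.7°.

30.7°W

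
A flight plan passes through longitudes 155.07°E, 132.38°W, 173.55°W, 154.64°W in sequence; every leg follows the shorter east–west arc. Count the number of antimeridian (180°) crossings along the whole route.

Leg 1: +155.07° → -132.38°, shortest Δλ = 72.55° (east) — crosses 180°.
Leg 2: -132.38° → -173.55°, shortest Δλ = -41.17° (west) — does not cross 180°.
Leg 3: -173.55° → -154.64°, shortest Δλ = 18.91° (east) — does not cross 180°.
Total crossings: 1.

1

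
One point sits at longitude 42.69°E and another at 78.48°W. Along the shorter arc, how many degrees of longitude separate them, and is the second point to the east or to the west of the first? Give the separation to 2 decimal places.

121.17° west

Raw difference: -78.48 − 42.69 = -121.17°.
Normalise into (−180°, 180°]: -121.17° stays -121.17°.
Negative ⇒ the second point lies to the west; separation 121.17°.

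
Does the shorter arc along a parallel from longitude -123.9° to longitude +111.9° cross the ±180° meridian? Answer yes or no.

Naïve |111.9 − -123.9| = 235.8° > 180°, so the shorter arc goes the other way round — across 180°.
Signed shortest Δλ = ((111.9 − -123.9 + 180) mod 360) − 180 = -124.2°.
Going west by 124.2° from -123.9° passes through 180° before reaching +111.9°.

Yes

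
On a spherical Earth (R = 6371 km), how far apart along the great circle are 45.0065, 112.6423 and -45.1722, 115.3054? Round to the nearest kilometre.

Δλ = 115.3054 − 112.6423 = 2.6631°.
Δφ = -45.1722 − 45.0065 = -90.1787°.
a = sin²(Δφ/2) + cos φ₁ · cos φ₂ · sin²(Δλ/2) = 0.501829.
c = 2·atan2(√a, √(1−a)) = 1.57445 rad → d = 6371·c ≈ 10030.84 km.

10031 km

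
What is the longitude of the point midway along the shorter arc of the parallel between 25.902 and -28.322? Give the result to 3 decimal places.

-1.210°

Signed shortest Δλ from +25.902° to -28.322° is -54.224°.
Midpoint longitude = +25.902° + (-54.224°)/2 = +25.902° − 27.112° = -1.210°.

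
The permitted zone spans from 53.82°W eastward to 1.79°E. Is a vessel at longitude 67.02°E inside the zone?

Band width going east from -53.82° to +1.79°: ((1.79 − -53.82) mod 360) = 55.61°.
Offset of +67.02° east of the west edge: ((67.02 − -53.82) mod 360) = 120.84°.
120.84° > 55.61° ⇒ outside.

No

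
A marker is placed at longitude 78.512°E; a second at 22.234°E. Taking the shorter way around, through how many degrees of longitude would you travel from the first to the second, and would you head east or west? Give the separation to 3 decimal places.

56.278° west

Raw difference: 22.234 − 78.512 = -56.278°.
Normalise into (−180°, 180°]: -56.278° stays -56.278°.
Negative ⇒ the second point lies to the west; separation 56.278°.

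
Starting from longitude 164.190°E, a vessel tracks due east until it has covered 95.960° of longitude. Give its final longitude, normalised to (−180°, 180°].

99.850°W

Start at +164.190°; shift +95.960° → +260.150°.
+260.150° lies outside (−180°, 180°]; subtract 360° → -99.850°.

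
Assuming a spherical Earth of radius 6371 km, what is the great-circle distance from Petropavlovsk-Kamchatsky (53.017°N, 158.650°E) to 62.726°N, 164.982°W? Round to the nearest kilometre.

2363 km

Δλ = -164.982 − 158.650 = -323.632°; wrapped into (−180°, 180°]: 36.368°.
Δφ = 62.726 − 53.017 = 9.709°.
a = sin²(Δφ/2) + cos φ₁ · cos φ₂ · sin²(Δλ/2) = 0.034008.
c = 2·atan2(√a, √(1−a)) = 0.37095 rad → d = 6371·c ≈ 2363.33 km.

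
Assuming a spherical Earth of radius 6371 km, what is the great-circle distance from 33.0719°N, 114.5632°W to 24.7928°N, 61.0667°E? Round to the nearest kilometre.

13564 km

Δλ = 61.0667 − -114.5632 = 175.6299°.
Δφ = 24.7928 − 33.0719 = -8.2791°.
a = sin²(Δφ/2) + cos φ₁ · cos φ₂ · sin²(Δλ/2) = 0.764854.
c = 2·atan2(√a, √(1−a)) = 2.12905 rad → d = 6371·c ≈ 13564.20 km.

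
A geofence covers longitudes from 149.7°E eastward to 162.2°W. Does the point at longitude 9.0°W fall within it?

No

Band width going east from +149.7° to -162.2°: ((-162.2 − 149.7) mod 360) = 48.1°.
Offset of -9.0° east of the west edge: ((-9.0 − 149.7) mod 360) = 201.3°.
201.3° > 48.1° ⇒ outside.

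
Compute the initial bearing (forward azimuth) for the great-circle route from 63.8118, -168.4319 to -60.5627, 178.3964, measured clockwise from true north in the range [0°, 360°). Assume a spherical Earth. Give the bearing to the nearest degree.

Δλ = 178.3964 − -168.4319 = 346.8283°; wrapped into (−180°, 180°]: -13.1717°.
θ = atan2( sin Δλ · cos φ₂ , cos φ₁ · sin φ₂ − sin φ₁ · cos φ₂ · cos Δλ )
  = atan2(-0.11199, -0.81376) = -172.164° → normalised to [0°, 360°): 187.836°.

188°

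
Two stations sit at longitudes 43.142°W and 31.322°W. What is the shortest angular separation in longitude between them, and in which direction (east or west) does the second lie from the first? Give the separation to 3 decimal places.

11.820° east

Raw difference: -31.322 − -43.142 = 11.82°.
Normalise into (−180°, 180°]: 11.82° stays 11.82°.
Positive ⇒ the second point lies to the east; separation 11.820°.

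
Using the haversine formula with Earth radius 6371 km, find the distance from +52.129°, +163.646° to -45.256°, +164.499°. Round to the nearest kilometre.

10829 km

Δλ = 164.499 − 163.646 = 0.853°.
Δφ = -45.256 − 52.129 = -97.385°.
a = sin²(Δφ/2) + cos φ₁ · cos φ₂ · sin²(Δλ/2) = 0.564292.
c = 2·atan2(√a, √(1−a)) = 1.69974 rad → d = 6371·c ≈ 10829.03 km.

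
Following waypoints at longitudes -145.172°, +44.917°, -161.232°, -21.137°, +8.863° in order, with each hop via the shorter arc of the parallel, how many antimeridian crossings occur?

2

Leg 1: -145.172° → +44.917°, shortest Δλ = -169.911° (west) — crosses 180°.
Leg 2: +44.917° → -161.232°, shortest Δλ = 153.851° (east) — crosses 180°.
Leg 3: -161.232° → -21.137°, shortest Δλ = 140.095° (east) — does not cross 180°.
Leg 4: -21.137° → +8.863°, shortest Δλ = 30.0° (east) — does not cross 180°.
Total crossings: 2.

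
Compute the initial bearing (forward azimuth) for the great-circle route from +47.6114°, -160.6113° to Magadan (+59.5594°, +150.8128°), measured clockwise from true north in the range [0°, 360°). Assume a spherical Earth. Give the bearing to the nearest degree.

Δλ = 150.8128 − -160.6113 = 311.4241°; wrapped into (−180°, 180°]: -48.5759°.
θ = atan2( sin Δλ · cos φ₂ , cos φ₁ · sin φ₂ − sin φ₁ · cos φ₂ · cos Δλ )
  = atan2(-0.37990, 0.33364) = -48.709° → normalised to [0°, 360°): 311.291°.

311°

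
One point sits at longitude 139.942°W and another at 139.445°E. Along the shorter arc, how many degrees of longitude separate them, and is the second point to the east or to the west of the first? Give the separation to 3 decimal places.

Raw difference: 139.445 − -139.942 = 279.387°.
Normalise into (−180°, 180°]: 279.387° − 360° = -80.613°.
Negative ⇒ the second point lies to the west; separation 80.613°.

80.613° west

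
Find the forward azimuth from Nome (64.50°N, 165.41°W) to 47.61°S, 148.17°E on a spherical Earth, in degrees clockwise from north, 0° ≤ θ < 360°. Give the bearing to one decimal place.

213.5°

Δλ = 148.17 − -165.41 = 313.58°; wrapped into (−180°, 180°]: -46.42°.
θ = atan2( sin Δλ · cos φ₂ , cos φ₁ · sin φ₂ − sin φ₁ · cos φ₂ · cos Δλ )
  = atan2(-0.48838, -0.73744) = -146.485° → normalised to [0°, 360°): 213.515°.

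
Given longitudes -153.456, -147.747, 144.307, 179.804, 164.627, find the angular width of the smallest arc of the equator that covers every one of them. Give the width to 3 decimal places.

67.946°

Sort the longitudes: -153.456°, -147.747°, +144.307°, +164.627°, +179.804°.
Eastward gaps between consecutive values (wrapping around): 5.709°, 292.054°, 20.320°, 15.177°, 26.740°.
Largest gap = 292.054° ⇒ minimal covering band is its complement: 360° − 292.054° = 67.946°.
Band runs from +144.307° eastward to -147.747°, crossing the antimeridian.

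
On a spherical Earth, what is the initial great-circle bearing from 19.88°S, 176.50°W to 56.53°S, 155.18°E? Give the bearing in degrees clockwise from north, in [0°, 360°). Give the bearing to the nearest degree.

203°

Δλ = 155.18 − -176.50 = 331.68°; wrapped into (−180°, 180°]: -28.32°.
θ = atan2( sin Δλ · cos φ₂ , cos φ₁ · sin φ₂ − sin φ₁ · cos φ₂ · cos Δλ )
  = atan2(-0.26163, -0.61937) = -157.100° → normalised to [0°, 360°): 202.900°.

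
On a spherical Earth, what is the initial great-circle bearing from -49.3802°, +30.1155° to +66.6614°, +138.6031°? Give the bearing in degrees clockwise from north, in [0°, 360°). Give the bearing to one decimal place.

36.8°

Δλ = 138.6031 − 30.1155 = 108.4876°.
θ = atan2( sin Δλ · cos φ₂ , cos φ₁ · sin φ₂ − sin φ₁ · cos φ₂ · cos Δλ )
  = atan2(0.37572, 0.50241) = 36.790° → normalised to [0°, 360°): 36.790°.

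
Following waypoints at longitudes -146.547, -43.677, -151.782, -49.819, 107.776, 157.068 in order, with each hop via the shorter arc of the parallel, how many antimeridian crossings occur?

Leg 1: -146.547° → -43.677°, shortest Δλ = 102.87° (east) — does not cross 180°.
Leg 2: -43.677° → -151.782°, shortest Δλ = -108.105° (west) — does not cross 180°.
Leg 3: -151.782° → -49.819°, shortest Δλ = 101.963° (east) — does not cross 180°.
Leg 4: -49.819° → +107.776°, shortest Δλ = 157.595° (east) — does not cross 180°.
Leg 5: +107.776° → +157.068°, shortest Δλ = 49.292° (east) — does not cross 180°.
Total crossings: 0.

0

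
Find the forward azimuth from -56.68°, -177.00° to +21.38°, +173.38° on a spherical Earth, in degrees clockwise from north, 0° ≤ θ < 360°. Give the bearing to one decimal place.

350.9°

Δλ = 173.38 − -177.00 = 350.38°; wrapped into (−180°, 180°]: -9.62°.
θ = atan2( sin Δλ · cos φ₂ , cos φ₁ · sin φ₂ − sin φ₁ · cos φ₂ · cos Δλ )
  = atan2(-0.15561, 0.96742) = -9.138° → normalised to [0°, 360°): 350.862°.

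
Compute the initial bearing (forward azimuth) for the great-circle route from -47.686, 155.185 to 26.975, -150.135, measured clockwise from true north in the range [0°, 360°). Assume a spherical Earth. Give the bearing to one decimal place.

Δλ = -150.135 − 155.185 = -305.320°; wrapped into (−180°, 180°]: 54.680°.
θ = atan2( sin Δλ · cos φ₂ , cos φ₁ · sin φ₂ − sin φ₁ · cos φ₂ · cos Δλ )
  = atan2(0.72717, 0.68637) = 46.653° → normalised to [0°, 360°): 46.653°.

46.7°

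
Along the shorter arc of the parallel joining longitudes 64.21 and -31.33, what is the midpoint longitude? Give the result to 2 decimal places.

+16.44°

Signed shortest Δλ from +64.21° to -31.33° is -95.54°.
Midpoint longitude = +64.21° + (-95.54°)/2 = +64.21° − 47.77° = +16.44°.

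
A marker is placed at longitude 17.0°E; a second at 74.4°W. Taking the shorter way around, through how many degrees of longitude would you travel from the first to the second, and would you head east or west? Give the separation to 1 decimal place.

91.4° west

Raw difference: -74.4 − 17.0 = -91.4°.
Normalise into (−180°, 180°]: -91.4° stays -91.4°.
Negative ⇒ the second point lies to the west; separation 91.4°.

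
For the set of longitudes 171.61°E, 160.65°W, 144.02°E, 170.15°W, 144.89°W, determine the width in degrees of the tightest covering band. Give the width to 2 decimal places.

Sort the longitudes: -170.15°, -160.65°, -144.89°, +144.02°, +171.61°.
Eastward gaps between consecutive values (wrapping around): 9.50°, 15.76°, 288.91°, 27.59°, 18.24°.
Largest gap = 288.91° ⇒ minimal covering band is its complement: 360° − 288.91° = 71.09°.
Band runs from +144.02° eastward to -144.89°, crossing the antimeridian.

71.09°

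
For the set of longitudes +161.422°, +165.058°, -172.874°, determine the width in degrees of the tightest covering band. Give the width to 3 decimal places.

Sort the longitudes: -172.874°, +161.422°, +165.058°.
Eastward gaps between consecutive values (wrapping around): 334.296°, 3.636°, 22.068°.
Largest gap = 334.296° ⇒ minimal covering band is its complement: 360° − 334.296° = 25.704°.
Band runs from +161.422° eastward to -172.874°, crossing the antimeridian.

25.704°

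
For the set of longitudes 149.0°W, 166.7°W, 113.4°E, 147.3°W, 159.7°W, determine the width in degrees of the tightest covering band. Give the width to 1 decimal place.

99.3°

Sort the longitudes: -166.7°, -159.7°, -149.0°, -147.3°, +113.4°.
Eastward gaps between consecutive values (wrapping around): 7.0°, 10.7°, 1.7°, 260.7°, 79.9°.
Largest gap = 260.7° ⇒ minimal covering band is its complement: 360° − 260.7° = 99.3°.
Band runs from +113.4° eastward to -147.3°, crossing the antimeridian.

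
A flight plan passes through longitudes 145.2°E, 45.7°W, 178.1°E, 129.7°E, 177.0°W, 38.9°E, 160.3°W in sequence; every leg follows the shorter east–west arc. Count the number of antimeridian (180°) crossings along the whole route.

Leg 1: +145.2° → -45.7°, shortest Δλ = 169.1° (east) — crosses 180°.
Leg 2: -45.7° → +178.1°, shortest Δλ = -136.2° (west) — crosses 180°.
Leg 3: +178.1° → +129.7°, shortest Δλ = -48.4° (west) — does not cross 180°.
Leg 4: +129.7° → -177.0°, shortest Δλ = 53.3° (east) — crosses 180°.
Leg 5: -177.0° → +38.9°, shortest Δλ = -144.1° (west) — crosses 180°.
Leg 6: +38.9° → -160.3°, shortest Δλ = 160.8° (east) — crosses 180°.
Total crossings: 5.

5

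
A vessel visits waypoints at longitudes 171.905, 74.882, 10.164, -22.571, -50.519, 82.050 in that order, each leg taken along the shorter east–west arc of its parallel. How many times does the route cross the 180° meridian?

0

Leg 1: +171.905° → +74.882°, shortest Δλ = -97.023° (west) — does not cross 180°.
Leg 2: +74.882° → +10.164°, shortest Δλ = -64.718° (west) — does not cross 180°.
Leg 3: +10.164° → -22.571°, shortest Δλ = -32.735° (west) — does not cross 180°.
Leg 4: -22.571° → -50.519°, shortest Δλ = -27.948° (west) — does not cross 180°.
Leg 5: -50.519° → +82.050°, shortest Δλ = 132.569° (east) — does not cross 180°.
Total crossings: 0.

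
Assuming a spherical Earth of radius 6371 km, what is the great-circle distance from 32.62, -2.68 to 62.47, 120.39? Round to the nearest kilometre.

8295 km

Δλ = 120.39 − -2.68 = 123.07°.
Δφ = 62.47 − 32.62 = 29.85°.
a = sin²(Δφ/2) + cos φ₁ · cos φ₂ · sin²(Δλ/2) = 0.367202.
c = 2·atan2(√a, √(1−a)) = 1.30197 rad → d = 6371·c ≈ 8294.88 km.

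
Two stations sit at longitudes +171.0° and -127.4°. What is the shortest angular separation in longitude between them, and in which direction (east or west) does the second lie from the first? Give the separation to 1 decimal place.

Raw difference: -127.4 − 171.0 = -298.4°.
Normalise into (−180°, 180°]: -298.4° + 360° = 61.6°.
Positive ⇒ the second point lies to the east; separation 61.6°.

61.6° east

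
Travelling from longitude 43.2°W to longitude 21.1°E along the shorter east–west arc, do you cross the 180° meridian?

No

Signed shortest Δλ = ((21.1 − -43.2 + 180) mod 360) − 180 = 64.3°.
Going east by 64.3° from -43.2° reaches +21.1° without touching 180°.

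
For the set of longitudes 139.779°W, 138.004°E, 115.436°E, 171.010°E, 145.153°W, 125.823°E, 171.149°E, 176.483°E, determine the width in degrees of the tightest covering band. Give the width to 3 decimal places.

104.785°

Sort the longitudes: -145.153°, -139.779°, +115.436°, +125.823°, +138.004°, +171.010°, +171.149°, +176.483°.
Eastward gaps between consecutive values (wrapping around): 5.374°, 255.215°, 10.387°, 12.181°, 33.006°, 0.139°, 5.334°, 38.364°.
Largest gap = 255.215° ⇒ minimal covering band is its complement: 360° − 255.215° = 104.785°.
Band runs from +115.436° eastward to -139.779°, crossing the antimeridian.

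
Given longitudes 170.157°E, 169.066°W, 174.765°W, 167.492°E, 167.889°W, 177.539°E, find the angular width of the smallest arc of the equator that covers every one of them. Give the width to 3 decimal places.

24.619°

Sort the longitudes: -174.765°, -169.066°, -167.889°, +167.492°, +170.157°, +177.539°.
Eastward gaps between consecutive values (wrapping around): 5.699°, 1.177°, 335.381°, 2.665°, 7.382°, 7.696°.
Largest gap = 335.381° ⇒ minimal covering band is its complement: 360° − 335.381° = 24.619°.
Band runs from +167.492° eastward to -167.889°, crossing the antimeridian.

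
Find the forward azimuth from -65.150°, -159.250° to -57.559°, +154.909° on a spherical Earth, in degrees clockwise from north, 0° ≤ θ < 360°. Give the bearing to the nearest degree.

Δλ = 154.909 − -159.250 = 314.159°; wrapped into (−180°, 180°]: -45.841°.
θ = atan2( sin Δλ · cos φ₂ , cos φ₁ · sin φ₂ − sin φ₁ · cos φ₂ · cos Δλ )
  = atan2(-0.38484, -0.01556) = -92.315° → normalised to [0°, 360°): 267.685°.

268°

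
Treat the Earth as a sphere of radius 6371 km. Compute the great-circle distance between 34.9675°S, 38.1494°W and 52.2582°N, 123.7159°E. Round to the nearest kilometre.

Δλ = 123.7159 − -38.1494 = 161.8653°.
Δφ = 52.2582 − -34.9675 = 87.2257°.
a = sin²(Δφ/2) + cos φ₁ · cos φ₂ · sin²(Δλ/2) = 0.964947.
c = 2·atan2(√a, √(1−a)) = 2.76492 rad → d = 6371·c ≈ 17615.29 km.

17615 km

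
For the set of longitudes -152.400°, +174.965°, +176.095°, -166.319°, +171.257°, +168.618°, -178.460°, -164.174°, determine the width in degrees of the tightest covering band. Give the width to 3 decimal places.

Sort the longitudes: -178.460°, -166.319°, -164.174°, -152.400°, +168.618°, +171.257°, +174.965°, +176.095°.
Eastward gaps between consecutive values (wrapping around): 12.141°, 2.145°, 11.774°, 321.018°, 2.639°, 3.708°, 1.130°, 5.445°.
Largest gap = 321.018° ⇒ minimal covering band is its complement: 360° − 321.018° = 38.982°.
Band runs from +168.618° eastward to -152.400°, crossing the antimeridian.

38.982°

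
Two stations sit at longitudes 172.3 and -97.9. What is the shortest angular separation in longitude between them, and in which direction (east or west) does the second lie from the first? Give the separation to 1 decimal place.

89.8° east

Raw difference: -97.9 − 172.3 = -270.2°.
Normalise into (−180°, 180°]: -270.2° + 360° = 89.8°.
Positive ⇒ the second point lies to the east; separation 89.8°.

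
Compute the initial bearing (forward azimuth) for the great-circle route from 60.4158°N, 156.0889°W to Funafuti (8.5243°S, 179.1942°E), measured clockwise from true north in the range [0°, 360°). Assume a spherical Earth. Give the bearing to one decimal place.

205.8°

Δλ = 179.1942 − -156.0889 = 335.2831°; wrapped into (−180°, 180°]: -24.7169°.
θ = atan2( sin Δλ · cos φ₂ , cos φ₁ · sin φ₂ − sin φ₁ · cos φ₂ · cos Δλ )
  = atan2(-0.41352, -0.85441) = -154.174° → normalised to [0°, 360°): 205.826°.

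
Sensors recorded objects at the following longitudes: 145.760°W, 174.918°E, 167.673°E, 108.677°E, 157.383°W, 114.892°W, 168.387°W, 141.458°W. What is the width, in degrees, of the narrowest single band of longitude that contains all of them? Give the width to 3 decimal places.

Sort the longitudes: -168.387°, -157.383°, -145.760°, -141.458°, -114.892°, +108.677°, +167.673°, +174.918°.
Eastward gaps between consecutive values (wrapping around): 11.004°, 11.623°, 4.302°, 26.566°, 223.569°, 58.996°, 7.245°, 16.695°.
Largest gap = 223.569° ⇒ minimal covering band is its complement: 360° − 223.569° = 136.431°.
Band runs from +108.677° eastward to -114.892°, crossing the antimeridian.

136.431°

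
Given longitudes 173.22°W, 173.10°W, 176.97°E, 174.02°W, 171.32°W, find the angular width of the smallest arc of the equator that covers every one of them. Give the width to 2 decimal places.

Sort the longitudes: -174.02°, -173.22°, -173.10°, -171.32°, +176.97°.
Eastward gaps between consecutive values (wrapping around): 0.80°, 0.12°, 1.78°, 348.29°, 9.01°.
Largest gap = 348.29° ⇒ minimal covering band is its complement: 360° − 348.29° = 11.71°.
Band runs from +176.97° eastward to -171.32°, crossing the antimeridian.

11.71°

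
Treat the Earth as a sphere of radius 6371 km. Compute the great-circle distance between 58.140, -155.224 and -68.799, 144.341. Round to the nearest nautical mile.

Δλ = 144.341 − -155.224 = 299.565°; wrapped into (−180°, 180°]: -60.435°.
Δφ = -68.799 − 58.140 = -126.939°.
a = sin²(Δφ/2) + cos φ₁ · cos φ₂ · sin²(Δλ/2) = 0.848834.
c = 2·atan2(√a, √(1−a)) = 2.34293 rad → d = 6371·c ≈ 14926.83 km ≈ 8059.84 nmi.

8060 nmi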